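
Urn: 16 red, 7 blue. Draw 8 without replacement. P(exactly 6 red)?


Hypergeometric: C(16,6)×C(7,2)/C(23,8)
= 8008×21/490314 = 2548/7429

P(X=6) = 2548/7429 ≈ 34.30%


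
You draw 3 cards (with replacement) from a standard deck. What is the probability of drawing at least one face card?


P(not a face card) = 40/52 = 10/13
P(none in 3 draws) = (10/13)^3 = 1000/2197
P(≥1 face card) = 1 - 1000/2197 = 1197/2197

P = 1197/2197 ≈ 54.48%


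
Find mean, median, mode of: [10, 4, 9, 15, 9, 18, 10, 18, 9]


Sorted: [4, 9, 9, 9, 10, 10, 15, 18, 18]
Mean = 102/9 = 34/3
Median = 10
Freq: {10: 2, 4: 1, 9: 3, 15: 1, 18: 2}
Mode: [9]

Mean=34/3, Median=10, Mode=9


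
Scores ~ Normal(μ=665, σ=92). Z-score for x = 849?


z = (x - μ)/σ = (849 - 665)/92 = 2.0

z = 2.0


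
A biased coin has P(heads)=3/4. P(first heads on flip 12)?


Geometric: P(X=12) = (1-p)^(k-1)×p = (1/4)^11×3/4 = 3/16777216

P(X=12) = 3/16777216 ≈ 0.00%


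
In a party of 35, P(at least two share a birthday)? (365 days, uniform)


P(all different) = Π(365-i)/365 for i=0..34
= 0.185617
P(match) = 1 - 0.185617 = 0.814383

P ≈ 0.8144 ≈ 81.44%


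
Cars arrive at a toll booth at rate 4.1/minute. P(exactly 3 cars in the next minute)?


Poisson(λ=4.1): P(X=3) = e^(-λ)×λ^k/k!
= e^(-4.1) × 4.1^3 / 3!
≈ 0.0165726754 × 68.921 / 6 ≈ 0.190368

P(X=3) ≈ 0.190368 ≈ 19.04%


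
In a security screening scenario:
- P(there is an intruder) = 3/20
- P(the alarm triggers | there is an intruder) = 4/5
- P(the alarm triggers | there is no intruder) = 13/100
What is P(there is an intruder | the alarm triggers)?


Using Bayes' theorem:
P(A|B) = P(B|A)·P(A) / P(B)

P(the alarm triggers) = 4/5 × 3/20 + 13/100 × 17/20
= 3/25 + 221/2000 = 461/2000

P(there is an intruder|the alarm triggers) = (3/25) / (461/2000) = 240/461

P(there is an intruder|the alarm triggers) = 240/461 ≈ 52.06%


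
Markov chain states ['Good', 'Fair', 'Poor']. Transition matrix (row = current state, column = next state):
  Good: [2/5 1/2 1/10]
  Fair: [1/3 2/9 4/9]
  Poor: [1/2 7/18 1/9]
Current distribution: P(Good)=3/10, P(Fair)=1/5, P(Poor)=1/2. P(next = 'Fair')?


P(next=Fair) = Σᵢ P(now=i)×P(i→Fair)
= 3/10×1/2 + 1/5×2/9 + 1/2×7/18
= 3/20 + 2/45 + 7/36 = 7/18

P = 7/18 ≈ 0.3889


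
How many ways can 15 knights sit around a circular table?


Circular arrangements of 15 distinct objects: fix one position to break rotational symmetry.
(n-1)! = 14! = 87178291200

87178291200


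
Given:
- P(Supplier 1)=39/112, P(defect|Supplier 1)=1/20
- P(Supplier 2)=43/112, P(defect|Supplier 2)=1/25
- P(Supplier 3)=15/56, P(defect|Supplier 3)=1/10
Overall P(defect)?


P(B) = Σ P(B|Aᵢ)×P(Aᵢ)
  1/20×39/112 = 39/2240
  1/25×43/112 = 43/2800
  1/10×15/56 = 3/112
Sum = 667/11200

P(defect) = 667/11200 ≈ 5.96%


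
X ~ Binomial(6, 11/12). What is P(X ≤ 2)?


P(X ≤ 2) = Σ P(X=i) for i=0..2
P(X=0) = 1/2985984
P(X=1) = 11/497664
P(X=2) = 605/995328
Sum = 941/1492992

P(X ≤ 2) = 941/1492992 ≈ 0.06%


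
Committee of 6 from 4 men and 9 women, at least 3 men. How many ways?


Count by #men:
  3M,3W: C(4,3)×C(9,3)=336
  4M,2W: C(4,4)×C(9,2)=36
Total = 372

372


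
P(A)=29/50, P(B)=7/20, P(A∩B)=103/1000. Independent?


P(A)×P(B) = 203/1000
P(A∩B) = 103/1000
Not equal → NOT independent

No, not independent


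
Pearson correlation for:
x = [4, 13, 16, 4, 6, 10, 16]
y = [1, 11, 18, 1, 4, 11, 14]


n=7, Σx=69, Σy=60, Σxy=797, Σx²=849, Σy²=780
r = (7×797 - 69×60)/√((7×849 - 69²)(7×780 - 60²))
= 1439/√(1182×1860) = 1439/√2198520 ≈ 1439/1482.7407 ≈ 0.9705

r ≈ 0.9705


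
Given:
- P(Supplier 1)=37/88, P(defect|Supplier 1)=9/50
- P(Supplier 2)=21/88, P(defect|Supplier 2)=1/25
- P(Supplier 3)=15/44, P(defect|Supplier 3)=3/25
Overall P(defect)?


P(B) = Σ P(B|Aᵢ)×P(Aᵢ)
  9/50×37/88 = 333/4400
  1/25×21/88 = 21/2200
  3/25×15/44 = 9/220
Sum = 111/880

P(defect) = 111/880 ≈ 12.61%


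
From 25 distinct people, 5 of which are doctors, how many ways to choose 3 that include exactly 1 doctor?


Choose 1 of the 5 doctors and 2 of the other 20 people:
C(5,1)×C(20,2) = 5×190 = 950

950


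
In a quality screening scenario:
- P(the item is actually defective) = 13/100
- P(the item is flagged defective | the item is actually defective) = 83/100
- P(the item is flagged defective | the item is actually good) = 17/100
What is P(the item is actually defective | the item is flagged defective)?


Using Bayes' theorem:
P(A|B) = P(B|A)·P(A) / P(B)

P(the item is flagged defective) = 83/100 × 13/100 + 17/100 × 87/100
= 1079/10000 + 1479/10000 = 1279/5000

P(the item is actually defective|the item is flagged defective) = (1079/10000) / (1279/5000) = 1079/2558

P(the item is actually defective|the item is flagged defective) = 1079/2558 ≈ 42.18%


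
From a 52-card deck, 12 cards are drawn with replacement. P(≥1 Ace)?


P(not a Ace) = 48/52 = 12/13
P(none in 12 draws) = (12/13)^12 = 8916100448256/23298085122481
P(≥1 Ace) = 1 - 8916100448256/23298085122481 = 14381984674225/23298085122481

P = 14381984674225/23298085122481 ≈ 61.73%


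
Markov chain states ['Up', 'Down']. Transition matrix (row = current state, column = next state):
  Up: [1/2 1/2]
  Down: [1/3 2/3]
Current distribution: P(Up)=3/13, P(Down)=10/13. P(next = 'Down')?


P(next=Down) = Σᵢ P(now=i)×P(i→Down)
= 3/13×1/2 + 10/13×2/3
= 3/26 + 20/39 = 49/78

P = 49/78 ≈ 0.6282


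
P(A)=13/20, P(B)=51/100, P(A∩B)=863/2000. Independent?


P(A)×P(B) = 663/2000
P(A∩B) = 863/2000
Not equal → NOT independent

No, not independent


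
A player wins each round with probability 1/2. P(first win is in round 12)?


Geometric: P(X=12) = (1-p)^(k-1)×p = (1/2)^11×1/2 = 1/4096

P(X=12) = 1/4096 ≈ 0.02%


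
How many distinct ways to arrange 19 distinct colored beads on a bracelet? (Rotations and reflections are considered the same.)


Free circular arrangements: rotations and reflections both identified.
(n-1)!/2 = 18!/2 = 6402373705728000/2 = 3201186852864000

3201186852864000


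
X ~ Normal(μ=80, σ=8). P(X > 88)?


z = (88-80)/8 = 1.0
P(X > 88) = 1 - P(Z ≤ 1.0) = 1 - 0.8413 = 0.1587

P(X > 88) ≈ 0.1587


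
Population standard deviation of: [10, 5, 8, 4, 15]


Mean = 42/5
  (10-42/5)²=64/25
  (5-42/5)²=289/25
  (8-42/5)²=4/25
  (4-42/5)²=484/25
  (15-42/5)²=1089/25
Σ(x-μ)² = 386/5
σ² = (386/5)/5 = 386/25

σ = √(386/25) ≈ 3.9294


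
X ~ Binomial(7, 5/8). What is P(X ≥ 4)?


P(X ≥ 4) = Σ P(X=i) for i=4..7
P(X=4) = 590625/2097152
P(X=5) = 590625/2097152
P(X=6) = 328125/2097152
P(X=7) = 78125/2097152
Sum = 396875/524288

P(X ≥ 4) = 396875/524288 ≈ 75.70%


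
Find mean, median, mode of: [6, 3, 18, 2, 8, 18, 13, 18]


Sorted: [2, 3, 6, 8, 13, 18, 18, 18]
Mean = 86/8 = 43/4
Median = 21/2
Freq: {6: 1, 3: 1, 18: 3, 2: 1, 8: 1, 13: 1}
Mode: [18]

Mean=43/4, Median=21/2, Mode=18


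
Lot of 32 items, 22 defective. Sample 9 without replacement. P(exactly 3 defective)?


Hypergeometric: C(22,3)×C(10,6)/C(32,9)
= 1540×210/28048800 = 539/46748

P(X=3) = 539/46748 ≈ 1.15%


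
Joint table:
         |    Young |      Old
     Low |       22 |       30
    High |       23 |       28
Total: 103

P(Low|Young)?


P(Low|Young) = 22/(22+23) = 22/45

P = 22/45 ≈ 48.89%


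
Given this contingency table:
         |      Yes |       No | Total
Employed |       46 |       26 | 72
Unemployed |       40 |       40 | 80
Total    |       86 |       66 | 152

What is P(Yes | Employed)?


P(Yes | Employed) = 46/(46+26) = 46/72 = 23/36

P(Yes|Employed) = 23/36 ≈ 63.89%


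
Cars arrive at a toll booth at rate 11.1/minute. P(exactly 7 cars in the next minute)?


Poisson(λ=11.1): P(X=7) = e^(-λ)×λ^k/k!
= e^(-11.1) × 11.1^7 / 7!
≈ 1.511232382e-05 × 20761601.529 / 5040 ≈ 0.062253

P(X=7) ≈ 0.062253 ≈ 6.23%


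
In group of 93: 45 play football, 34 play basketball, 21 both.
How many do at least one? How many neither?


|A∪B| = 45+34-21 = 58
Neither = 93-58 = 35

At least one: 58; Neither: 35


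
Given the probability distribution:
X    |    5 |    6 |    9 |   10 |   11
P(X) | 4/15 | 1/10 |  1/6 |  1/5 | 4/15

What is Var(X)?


E[X] = 251/30
E[X²] = 2281/30
Var(X) = E[X²] - (E[X])² = 2281/30 - 63001/900 = 5429/900

Var(X) = 5429/900 ≈ 6.0322


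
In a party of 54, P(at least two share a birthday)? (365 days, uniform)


P(all different) = Π(365-i)/365 for i=0..53
= 0.016123
P(match) = 1 - 0.016123 = 0.983877

P ≈ 0.9839 ≈ 98.39%


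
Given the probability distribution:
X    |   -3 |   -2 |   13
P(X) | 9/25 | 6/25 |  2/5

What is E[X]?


E[X] = Σ x·P(X=x)
= (-3)×(9/25) + (-2)×(6/25) + (13)×(2/5)
= 91/25

E[X] = 91/25


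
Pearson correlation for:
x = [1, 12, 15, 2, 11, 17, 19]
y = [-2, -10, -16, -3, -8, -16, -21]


n=7, Σx=77, Σy=-76, Σxy=-1127, Σx²=1145, Σy²=1130
r = (7×(-1127) - 77×(-76))/√((7×1145 - 77²)(7×1130 - (-76)²))
= -2037/√(2086×2134) = -2037/√4451524 ≈ -2037/2109.8635 ≈ -0.9655

r ≈ -0.9655


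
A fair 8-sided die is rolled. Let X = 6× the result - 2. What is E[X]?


E[die] = (1+8)/2 = 9/2
E[X] = 6×9/2 - 2 = 25

E[X] = 25


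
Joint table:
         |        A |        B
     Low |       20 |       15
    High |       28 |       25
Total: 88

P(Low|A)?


P(Low|A) = 20/(20+28) = 20/48 = 5/12

P = 5/12 ≈ 41.67%


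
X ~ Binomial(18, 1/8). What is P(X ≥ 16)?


P(X ≥ 16) = Σ P(X=i) for i=16..18
P(X=16) = 7497/18014398509481984
P(X=17) = 63/9007199254740992
P(X=18) = 1/18014398509481984
Sum = 953/2251799813685248

P(X ≥ 16) = 953/2251799813685248 ≈ 0.00%


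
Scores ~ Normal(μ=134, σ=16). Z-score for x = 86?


z = (x - μ)/σ = (86 - 134)/16 = -3.0

z = -3.0


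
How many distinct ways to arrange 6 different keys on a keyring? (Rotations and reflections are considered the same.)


Free circular arrangements: rotations and reflections both identified.
(n-1)!/2 = 5!/2 = 120/2 = 60

60


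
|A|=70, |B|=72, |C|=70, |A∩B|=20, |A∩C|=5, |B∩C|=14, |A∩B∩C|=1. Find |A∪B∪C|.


|A∪B∪C| = 70+72+70-20-5-14+1 = 174

|A∪B∪C| = 174


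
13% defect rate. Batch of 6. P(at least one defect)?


P(all good) = (87/100)^6 = 433626201009/1000000000000
P(≥1 defect) = 566373798991/1000000000000

P = 566373798991/1000000000000 ≈ 56.64%


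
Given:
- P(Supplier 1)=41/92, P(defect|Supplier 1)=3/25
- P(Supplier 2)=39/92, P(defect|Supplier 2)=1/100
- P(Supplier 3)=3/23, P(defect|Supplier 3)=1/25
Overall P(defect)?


P(B) = Σ P(B|Aᵢ)×P(Aᵢ)
  3/25×41/92 = 123/2300
  1/100×39/92 = 39/9200
  1/25×3/23 = 3/575
Sum = 579/9200

P(defect) = 579/9200 ≈ 6.29%


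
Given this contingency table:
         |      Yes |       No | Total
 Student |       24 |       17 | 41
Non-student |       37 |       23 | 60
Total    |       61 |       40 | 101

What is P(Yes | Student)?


P(Yes | Student) = 24/(24+17) = 24/41

P(Yes|Student) = 24/41 ≈ 58.54%


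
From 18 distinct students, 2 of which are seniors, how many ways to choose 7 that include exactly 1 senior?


Choose 1 of the 2 seniors and 6 of the other 16 students:
C(2,1)×C(16,6) = 2×8008 = 16016

16016


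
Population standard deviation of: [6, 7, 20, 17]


Mean = 50/4 = 25/2
  (6-25/2)²=169/4
  (7-25/2)²=121/4
  (20-25/2)²=225/4
  (17-25/2)²=81/4
Σ(x-μ)² = 149
σ² = 149/4

σ = √(149/4) ≈ 6.1033


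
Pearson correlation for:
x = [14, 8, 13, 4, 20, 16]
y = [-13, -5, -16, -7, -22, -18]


n=6, Σx=75, Σy=-81, Σxy=-1186, Σx²=1101, Σy²=1307
r = (6×(-1186) - 75×(-81))/√((6×1101 - 75²)(6×1307 - (-81)²))
= -1041/√(981×1281) = -1041/√1256661 ≈ -1041/1121.0089 ≈ -0.9286

r ≈ -0.9286


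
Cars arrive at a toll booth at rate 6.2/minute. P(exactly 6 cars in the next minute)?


Poisson(λ=6.2): P(X=6) = e^(-λ)×λ^k/k!
= e^(-6.2) × 6.2^6 / 6!
≈ 0.002029430636 × 56800.235584 / 720 ≈ 0.160100

P(X=6) ≈ 0.160100 ≈ 16.01%


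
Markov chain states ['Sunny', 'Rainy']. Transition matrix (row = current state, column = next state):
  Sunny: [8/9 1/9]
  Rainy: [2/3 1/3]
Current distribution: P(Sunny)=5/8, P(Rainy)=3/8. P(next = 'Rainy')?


P(next=Rainy) = Σᵢ P(now=i)×P(i→Rainy)
= 5/8×1/9 + 3/8×1/3
= 5/72 + 1/8 = 7/36

P = 7/36 ≈ 0.1944


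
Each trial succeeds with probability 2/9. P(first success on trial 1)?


Geometric: P(X=1) = (1-p)^(k-1)×p = (7/9)^0×2/9 = 2/9

P(X=1) = 2/9 ≈ 22.22%


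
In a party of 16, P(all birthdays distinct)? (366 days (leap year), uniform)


P(all different) = Π(366-i)/366 for i=0..15
= (366/366)×(365/366)×...×(351/366)
= 0.717059

P ≈ 0.7171 ≈ 71.71%


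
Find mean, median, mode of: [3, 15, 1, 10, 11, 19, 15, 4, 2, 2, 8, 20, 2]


Sorted: [1, 2, 2, 2, 3, 4, 8, 10, 11, 15, 15, 19, 20]
Mean = 112/13
Median = 8
Freq: {3: 1, 15: 2, 1: 1, 10: 1, 11: 1, 19: 1, 4: 1, 2: 3, 8: 1, 20: 1}
Mode: [2]

Mean=112/13, Median=8, Mode=2


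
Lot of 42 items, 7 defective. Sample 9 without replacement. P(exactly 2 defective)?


Hypergeometric: C(7,2)×C(35,7)/C(42,9)
= 21×6724520/445891810 = 118668/374699

P(X=2) = 118668/374699 ≈ 31.67%


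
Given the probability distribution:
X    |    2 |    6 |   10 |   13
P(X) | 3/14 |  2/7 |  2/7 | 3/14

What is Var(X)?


E[X] = 109/14
E[X²] = 1063/14
Var(X) = E[X²] - (E[X])² = 1063/14 - 11881/196 = 3001/196

Var(X) = 3001/196 ≈ 15.3112


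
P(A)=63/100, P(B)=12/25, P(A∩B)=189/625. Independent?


P(A)×P(B) = 189/625
P(A∩B) = 189/625
Equal ✓ → Independent

Yes, independent


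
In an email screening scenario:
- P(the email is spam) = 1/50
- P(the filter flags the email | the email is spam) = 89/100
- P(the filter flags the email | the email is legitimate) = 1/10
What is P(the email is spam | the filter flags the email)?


Using Bayes' theorem:
P(A|B) = P(B|A)·P(A) / P(B)

P(the filter flags the email) = 89/100 × 1/50 + 1/10 × 49/50
= 89/5000 + 49/500 = 579/5000

P(the email is spam|the filter flags the email) = (89/5000) / (579/5000) = 89/579

P(the email is spam|the filter flags the email) = 89/579 ≈ 15.37%


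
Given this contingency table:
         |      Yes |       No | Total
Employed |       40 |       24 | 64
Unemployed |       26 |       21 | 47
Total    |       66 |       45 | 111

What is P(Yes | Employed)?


P(Yes | Employed) = 40/(40+24) = 40/64 = 5/8

P(Yes|Employed) = 5/8 ≈ 62.50%


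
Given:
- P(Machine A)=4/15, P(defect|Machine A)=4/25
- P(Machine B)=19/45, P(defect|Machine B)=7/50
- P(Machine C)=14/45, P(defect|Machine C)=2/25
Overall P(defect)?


P(B) = Σ P(B|Aᵢ)×P(Aᵢ)
  4/25×4/15 = 16/375
  7/50×19/45 = 133/2250
  2/25×14/45 = 28/1125
Sum = 19/150

P(defect) = 19/150 ≈ 12.67%


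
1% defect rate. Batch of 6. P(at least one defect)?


P(all good) = (99/100)^6 = 941480149401/1000000000000
P(≥1 defect) = 58519850599/1000000000000

P = 58519850599/1000000000000 ≈ 5.85%


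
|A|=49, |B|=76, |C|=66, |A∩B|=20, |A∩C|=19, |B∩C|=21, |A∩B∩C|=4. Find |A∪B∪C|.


|A∪B∪C| = 49+76+66-20-19-21+4 = 135

|A∪B∪C| = 135


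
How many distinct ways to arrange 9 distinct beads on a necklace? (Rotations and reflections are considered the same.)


Free circular arrangements: rotations and reflections both identified.
(n-1)!/2 = 8!/2 = 40320/2 = 20160

20160


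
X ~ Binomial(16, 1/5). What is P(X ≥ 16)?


P(X ≥ 16) = Σ P(X=i) for i=16..16
P(X=16) = 1/152587890625
Sum = 1/152587890625

P(X ≥ 16) = 1/152587890625 ≈ 0.00%


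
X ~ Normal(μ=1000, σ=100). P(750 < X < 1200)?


z₁=(750-1000)/100=-2.5, z₂=(1200-1000)/100=2.0
P = Φ(2.0) - Φ(-2.5) = 0.977250 - 0.006210 = 0.971040 ≈ 0.9710

P(750 < X < 1200) ≈ 0.9710


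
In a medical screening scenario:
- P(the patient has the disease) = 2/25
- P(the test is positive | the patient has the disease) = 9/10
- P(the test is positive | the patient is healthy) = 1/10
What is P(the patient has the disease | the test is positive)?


Using Bayes' theorem:
P(A|B) = P(B|A)·P(A) / P(B)

P(the test is positive) = 9/10 × 2/25 + 1/10 × 23/25
= 9/125 + 23/250 = 41/250

P(the patient has the disease|the test is positive) = (9/125) / (41/250) = 18/41

P(the patient has the disease|the test is positive) = 18/41 ≈ 43.90%


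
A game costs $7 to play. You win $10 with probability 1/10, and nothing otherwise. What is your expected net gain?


E[gain] = (10-7)×1/10 + (-7)×9/10
= 3/10 - 63/10 = -6

Expected net gain = $-6 ≈ $-6.00


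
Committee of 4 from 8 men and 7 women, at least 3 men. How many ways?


Count by #men:
  3M,1W: C(8,3)×C(7,1)=392
  4M,0W: C(8,4)×C(7,0)=70
Total = 462

462


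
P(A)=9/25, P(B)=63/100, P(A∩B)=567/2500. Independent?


P(A)×P(B) = 567/2500
P(A∩B) = 567/2500
Equal ✓ → Independent

Yes, independent


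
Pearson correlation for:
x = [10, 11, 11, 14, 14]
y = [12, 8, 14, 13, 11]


n=5, Σx=60, Σy=58, Σxy=698, Σx²=734, Σy²=694
r = (5×698 - 60×58)/√((5×734 - 60²)(5×694 - 58²))
= 10/√(70×106) = 10/√7420 ≈ 10/86.1394 ≈ 0.1161

r ≈ 0.1161


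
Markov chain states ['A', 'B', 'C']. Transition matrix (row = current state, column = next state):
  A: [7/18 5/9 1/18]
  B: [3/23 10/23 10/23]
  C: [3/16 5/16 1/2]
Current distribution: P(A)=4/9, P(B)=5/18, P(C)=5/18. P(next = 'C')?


P(next=C) = Σᵢ P(now=i)×P(i→C)
= 4/9×1/18 + 5/18×10/23 + 5/18×1/2
= 2/81 + 25/207 + 5/36 = 2119/7452

P = 2119/7452 ≈ 0.2844


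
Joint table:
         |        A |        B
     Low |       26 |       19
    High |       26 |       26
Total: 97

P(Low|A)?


P(Low|A) = 26/(26+26) = 26/52 = 1/2

P = 1/2 ≈ 50.00%


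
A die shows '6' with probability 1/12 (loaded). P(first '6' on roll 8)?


Geometric: P(X=8) = (1-p)^(k-1)×p = (11/12)^7×1/12 = 19487171/429981696

P(X=8) = 19487171/429981696 ≈ 4.53%


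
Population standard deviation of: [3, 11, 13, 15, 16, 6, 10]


Mean = 74/7
  (3-74/7)²=2809/49
  (11-74/7)²=9/49
  (13-74/7)²=289/49
  (15-74/7)²=961/49
  (16-74/7)²=1444/49
  (6-74/7)²=1024/49
  (10-74/7)²=16/49
Σ(x-μ)² = 936/7
σ² = (936/7)/7 = 936/49

σ = √(936/49) ≈ 4.3706


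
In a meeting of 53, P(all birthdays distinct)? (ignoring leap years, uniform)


P(all different) = Π(365-i)/365 for i=0..52
= (365/365)×(364/365)×...×(313/365)
= 0.018862

P ≈ 0.0189 ≈ 1.89%


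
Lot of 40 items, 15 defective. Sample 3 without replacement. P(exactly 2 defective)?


Hypergeometric: C(15,2)×C(25,1)/C(40,3)
= 105×25/9880 = 525/1976

P(X=2) = 525/1976 ≈ 26.57%


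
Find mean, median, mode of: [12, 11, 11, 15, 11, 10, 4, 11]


Sorted: [4, 10, 11, 11, 11, 11, 12, 15]
Mean = 85/8
Median = 11
Freq: {12: 1, 11: 4, 15: 1, 10: 1, 4: 1}
Mode: [11]

Mean=85/8, Median=11, Mode=11


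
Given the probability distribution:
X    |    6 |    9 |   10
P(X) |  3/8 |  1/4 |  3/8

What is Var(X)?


E[X] = 33/4
E[X²] = 285/4
Var(X) = E[X²] - (E[X])² = 285/4 - 1089/16 = 51/16

Var(X) = 51/16 ≈ 3.1875


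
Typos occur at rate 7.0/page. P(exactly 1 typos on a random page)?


Poisson(λ=7.0): P(X=1) = e^(-λ)×λ^k/k!
= e^(-7.0) × 7.0^1 / 1!
≈ 0.0009118819656 × 7 / 1 ≈ 0.006383

P(X=1) ≈ 0.006383 ≈ 0.64%


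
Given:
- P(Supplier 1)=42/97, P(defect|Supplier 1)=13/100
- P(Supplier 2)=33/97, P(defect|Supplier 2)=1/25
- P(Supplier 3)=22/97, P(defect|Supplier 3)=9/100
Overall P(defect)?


P(B) = Σ P(B|Aᵢ)×P(Aᵢ)
  13/100×42/97 = 273/4850
  1/25×33/97 = 33/2425
  9/100×22/97 = 99/4850
Sum = 219/2425

P(defect) = 219/2425 ≈ 9.03%


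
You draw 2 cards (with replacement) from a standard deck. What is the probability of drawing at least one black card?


P(not a black card) = 26/52 = 1/2
P(none in 2 draws) = (1/2)^2 = 1/4
P(≥1 black card) = 1 - 1/4 = 3/4

P = 3/4 ≈ 75.00%


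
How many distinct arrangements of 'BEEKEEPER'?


Letters: 9, freq: {'B': 1, 'E': 5, 'K': 1, 'P': 1, 'R': 1}
9!/(1!×5!×1!×1!×1!) = 362880/120 = 3024

3024


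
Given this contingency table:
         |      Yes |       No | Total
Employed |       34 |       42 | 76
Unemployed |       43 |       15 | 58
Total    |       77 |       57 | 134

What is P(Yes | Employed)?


P(Yes | Employed) = 34/(34+42) = 34/76 = 17/38

P(Yes|Employed) = 17/38 ≈ 44.74%


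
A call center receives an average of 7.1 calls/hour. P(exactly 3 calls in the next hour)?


Poisson(λ=7.1): P(X=3) = e^(-λ)×λ^k/k!
= e^(-7.1) × 7.1^3 / 3!
≈ 0.0008251049233 × 357.911 / 6 ≈ 0.049219

P(X=3) ≈ 0.049219 ≈ 4.92%


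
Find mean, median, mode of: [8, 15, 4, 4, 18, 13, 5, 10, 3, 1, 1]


Sorted: [1, 1, 3, 4, 4, 5, 8, 10, 13, 15, 18]
Mean = 82/11
Median = 5
Freq: {8: 1, 15: 1, 4: 2, 18: 1, 13: 1, 5: 1, 10: 1, 3: 1, 1: 2}
Mode: [1, 4]

Mean=82/11, Median=5, Mode=[1, 4]


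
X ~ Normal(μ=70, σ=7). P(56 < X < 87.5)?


z₁=(56-70)/7=-2.0, z₂=(87.5-70)/7=2.5
P = Φ(2.5) - Φ(-2.0) = 0.993790 - 0.022750 = 0.971040 ≈ 0.9710

P(56 < X < 87.5) ≈ 0.9710


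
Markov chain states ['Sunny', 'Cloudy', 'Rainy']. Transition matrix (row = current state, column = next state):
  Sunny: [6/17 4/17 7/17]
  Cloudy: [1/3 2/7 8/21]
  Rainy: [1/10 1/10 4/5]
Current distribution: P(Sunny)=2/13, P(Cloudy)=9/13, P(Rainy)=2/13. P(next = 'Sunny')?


P(next=Sunny) = Σᵢ P(now=i)×P(i→Sunny)
= 2/13×6/17 + 9/13×1/3 + 2/13×1/10
= 12/221 + 3/13 + 1/65 = 332/1105

P = 332/1105 ≈ 0.3005


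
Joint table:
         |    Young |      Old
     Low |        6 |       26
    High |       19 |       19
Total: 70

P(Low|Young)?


P(Low|Young) = 6/(6+19) = 6/25

P = 6/25 ≈ 24.00%


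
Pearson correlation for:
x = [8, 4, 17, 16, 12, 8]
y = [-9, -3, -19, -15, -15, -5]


n=6, Σx=65, Σy=-66, Σxy=-867, Σx²=833, Σy²=926
r = (6×(-867) - 65×(-66))/√((6×833 - 65²)(6×926 - (-66)²))
= -912/√(773×1200) = -912/√927600 ≈ -912/963.1199 ≈ -0.9469

r ≈ -0.9469


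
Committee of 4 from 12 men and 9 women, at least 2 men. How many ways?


Count by #men:
  2M,2W: C(12,2)×C(9,2)=2376
  3M,1W: C(12,3)×C(9,1)=1980
  4M,0W: C(12,4)×C(9,0)=495
Total = 4851

4851


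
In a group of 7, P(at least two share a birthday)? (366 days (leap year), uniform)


P(all different) = Π(366-i)/366 for i=0..6
= 0.943914
P(match) = 1 - 0.943914 = 0.056086

P ≈ 0.0561 ≈ 5.61%


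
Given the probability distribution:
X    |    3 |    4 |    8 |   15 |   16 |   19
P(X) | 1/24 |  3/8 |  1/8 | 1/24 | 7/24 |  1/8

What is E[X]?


E[X] = Σ x·P(X=x)
= (3)×(1/24) + (4)×(3/8) + (8)×(1/8) + (15)×(1/24) + (16)×(7/24) + (19)×(1/8)
= 247/24

E[X] = 247/24


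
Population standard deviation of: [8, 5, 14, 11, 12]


Mean = 50/5 = 10
  (8-10)²=4
  (5-10)²=25
  (14-10)²=16
  (11-10)²=1
  (12-10)²=4
Σ(x-μ)² = 50
σ² = 50/5 = 10

σ = √(10) ≈ 3.1623


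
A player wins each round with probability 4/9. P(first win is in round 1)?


Geometric: P(X=1) = (1-p)^(k-1)×p = (5/9)^0×4/9 = 4/9

P(X=1) = 4/9 ≈ 44.44%


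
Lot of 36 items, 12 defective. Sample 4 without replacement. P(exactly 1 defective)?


Hypergeometric: C(12,1)×C(24,3)/C(36,4)
= 12×2024/58905 = 736/1785

P(X=1) = 736/1785 ≈ 41.23%


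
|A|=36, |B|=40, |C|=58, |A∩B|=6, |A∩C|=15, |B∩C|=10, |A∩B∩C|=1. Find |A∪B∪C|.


|A∪B∪C| = 36+40+58-6-15-10+1 = 104

|A∪B∪C| = 104


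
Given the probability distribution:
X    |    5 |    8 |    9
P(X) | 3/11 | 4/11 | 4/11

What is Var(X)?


E[X] = 83/11
E[X²] = 655/11
Var(X) = E[X²] - (E[X])² = 655/11 - 6889/121 = 316/121

Var(X) = 316/121 ≈ 2.6116


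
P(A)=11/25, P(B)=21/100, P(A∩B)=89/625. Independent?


P(A)×P(B) = 231/2500
P(A∩B) = 89/625
Not equal → NOT independent

No, not independent


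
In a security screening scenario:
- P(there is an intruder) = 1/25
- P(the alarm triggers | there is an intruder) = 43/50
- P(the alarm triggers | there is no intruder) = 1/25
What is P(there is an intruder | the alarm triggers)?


Using Bayes' theorem:
P(A|B) = P(B|A)·P(A) / P(B)

P(the alarm triggers) = 43/50 × 1/25 + 1/25 × 24/25
= 43/1250 + 24/625 = 91/1250

P(there is an intruder|the alarm triggers) = (43/1250) / (91/1250) = 43/91

P(there is an intruder|the alarm triggers) = 43/91 ≈ 47.25%


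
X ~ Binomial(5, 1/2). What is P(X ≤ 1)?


P(X ≤ 1) = Σ P(X=i) for i=0..1
P(X=0) = 1/32
P(X=1) = 5/32
Sum = 3/16

P(X ≤ 1) = 3/16 ≈ 18.75%


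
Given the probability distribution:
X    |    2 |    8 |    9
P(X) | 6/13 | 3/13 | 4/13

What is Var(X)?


E[X] = 72/13
E[X²] = 540/13
Var(X) = E[X²] - (E[X])² = 540/13 - 5184/169 = 1836/169

Var(X) = 1836/169 ≈ 10.8639


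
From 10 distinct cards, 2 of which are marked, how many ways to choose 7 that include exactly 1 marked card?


Choose 1 of the 2 marked cards and 6 of the other 8 cards:
C(2,1)×C(8,6) = 2×28 = 56

56


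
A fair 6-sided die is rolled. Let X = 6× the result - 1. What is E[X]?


E[die] = (1+6)/2 = 7/2
E[X] = 6×7/2 - 1 = 20

E[X] = 20


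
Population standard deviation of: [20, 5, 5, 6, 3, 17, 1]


Mean = 57/7
  (20-57/7)²=6889/49
  (5-57/7)²=484/49
  (5-57/7)²=484/49
  (6-57/7)²=225/49
  (3-57/7)²=1296/49
  (17-57/7)²=3844/49
  (1-57/7)²=2500/49
Σ(x-μ)² = 2246/7
σ² = (2246/7)/7 = 2246/49

σ = √(2246/49) ≈ 6.7703


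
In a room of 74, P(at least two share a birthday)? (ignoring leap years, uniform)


P(all different) = Π(365-i)/365 for i=0..73
= 0.000351
P(match) = 1 - 0.000351 = 0.999649

P ≈ 0.9996 ≈ 99.96%


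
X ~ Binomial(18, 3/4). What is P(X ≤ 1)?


P(X ≤ 1) = Σ P(X=i) for i=0..1
P(X=0) = 1/68719476736
P(X=1) = 27/34359738368
Sum = 55/68719476736

P(X ≤ 1) = 55/68719476736 ≈ 0.00%


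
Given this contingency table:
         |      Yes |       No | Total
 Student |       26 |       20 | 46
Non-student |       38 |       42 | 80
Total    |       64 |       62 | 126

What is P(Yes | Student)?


P(Yes | Student) = 26/(26+20) = 26/46 = 13/23

P(Yes|Student) = 13/23 ≈ 56.52%


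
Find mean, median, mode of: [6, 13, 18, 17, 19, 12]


Sorted: [6, 12, 13, 17, 18, 19]
Mean = 85/6
Median = 15
Freq: {6: 1, 13: 1, 18: 1, 17: 1, 19: 1, 12: 1}
Mode: No mode

Mean=85/6, Median=15, Mode=No mode


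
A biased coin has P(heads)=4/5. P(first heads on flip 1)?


Geometric: P(X=1) = (1-p)^(k-1)×p = (1/5)^0×4/5 = 4/5

P(X=1) = 4/5 ≈ 80.00%


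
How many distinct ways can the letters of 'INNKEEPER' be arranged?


Letters: 9, freq: {'I': 1, 'N': 2, 'K': 1, 'E': 3, 'P': 1, 'R': 1}
9!/(1!×2!×1!×3!×1!×1!) = 362880/12 = 30240

30240


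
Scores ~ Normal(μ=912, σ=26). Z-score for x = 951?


z = (x - μ)/σ = (951 - 912)/26 = 1.5

z = 1.5


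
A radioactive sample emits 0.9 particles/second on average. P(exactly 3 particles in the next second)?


Poisson(λ=0.9): P(X=3) = e^(-λ)×λ^k/k!
= e^(-0.9) × 0.9^3 / 3!
≈ 0.4065696597 × 0.729 / 6 ≈ 0.049398

P(X=3) ≈ 0.049398 ≈ 4.94%


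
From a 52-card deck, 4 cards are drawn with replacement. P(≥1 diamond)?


P(not a diamond) = 39/52 = 3/4
P(none in 4 draws) = (3/4)^4 = 81/256
P(≥1 diamond) = 1 - 81/256 = 175/256

P = 175/256 ≈ 68.36%


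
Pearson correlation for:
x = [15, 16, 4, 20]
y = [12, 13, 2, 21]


n=4, Σx=55, Σy=48, Σxy=816, Σx²=897, Σy²=758
r = (4×816 - 55×48)/√((4×897 - 55²)(4×758 - 48²))
= 624/√(563×728) = 624/√409864 ≈ 624/640.2062 ≈ 0.9747

r ≈ 0.9747


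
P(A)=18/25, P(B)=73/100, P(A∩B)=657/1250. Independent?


P(A)×P(B) = 657/1250
P(A∩B) = 657/1250
Equal ✓ → Independent

Yes, independent


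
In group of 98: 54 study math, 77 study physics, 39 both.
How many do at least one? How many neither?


|A∪B| = 54+77-39 = 92
Neither = 98-92 = 6

At least one: 92; Neither: 6


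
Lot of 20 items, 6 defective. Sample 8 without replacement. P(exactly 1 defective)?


Hypergeometric: C(6,1)×C(14,7)/C(20,8)
= 6×3432/125970 = 264/1615

P(X=1) = 264/1615 ≈ 16.35%


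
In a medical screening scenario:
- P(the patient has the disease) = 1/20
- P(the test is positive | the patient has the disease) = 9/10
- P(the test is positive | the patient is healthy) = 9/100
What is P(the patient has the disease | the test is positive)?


Using Bayes' theorem:
P(A|B) = P(B|A)·P(A) / P(B)

P(the test is positive) = 9/10 × 1/20 + 9/100 × 19/20
= 9/200 + 171/2000 = 261/2000

P(the patient has the disease|the test is positive) = (9/200) / (261/2000) = 10/29

P(the patient has the disease|the test is positive) = 10/29 ≈ 34.48%


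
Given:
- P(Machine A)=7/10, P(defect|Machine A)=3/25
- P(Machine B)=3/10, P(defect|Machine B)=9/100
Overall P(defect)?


P(B) = Σ P(B|Aᵢ)×P(Aᵢ)
  3/25×7/10 = 21/250
  9/100×3/10 = 27/1000
Sum = 111/1000

P(defect) = 111/1000 ≈ 11.10%


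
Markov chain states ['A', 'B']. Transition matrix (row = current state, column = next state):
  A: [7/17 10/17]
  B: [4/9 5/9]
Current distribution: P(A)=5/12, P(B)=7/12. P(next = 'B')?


P(next=B) = Σᵢ P(now=i)×P(i→B)
= 5/12×10/17 + 7/12×5/9
= 25/102 + 35/108 = 1045/1836

P = 1045/1836 ≈ 0.5692


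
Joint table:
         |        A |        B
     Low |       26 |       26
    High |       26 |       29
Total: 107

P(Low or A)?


P(Low∨A) = P(Low) + P(A) - P(Low∧A)
= (52 + 52 - 26)/107 = 78/107

P = 78/107 ≈ 72.90%


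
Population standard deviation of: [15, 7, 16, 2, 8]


Mean = 48/5
  (15-48/5)²=729/25
  (7-48/5)²=169/25
  (16-48/5)²=1024/25
  (2-48/5)²=1444/25
  (8-48/5)²=64/25
Σ(x-μ)² = 686/5
σ² = (686/5)/5 = 686/25

σ = √(686/25) ≈ 5.2383


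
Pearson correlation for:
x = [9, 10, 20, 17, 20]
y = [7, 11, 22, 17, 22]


n=5, Σx=76, Σy=79, Σxy=1342, Σx²=1270, Σy²=1427
r = (5×1342 - 76×79)/√((5×1270 - 76²)(5×1427 - 79²))
= 706/√(574×894) = 706/√513156 ≈ 706/716.3491 ≈ 0.9856

r ≈ 0.9856


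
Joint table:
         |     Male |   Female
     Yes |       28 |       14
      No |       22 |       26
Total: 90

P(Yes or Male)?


P(Yes∨Male) = P(Yes) + P(Male) - P(Yes∧Male)
= (42 + 50 - 28)/90 = 64/90 = 32/45

P = 32/45 ≈ 71.11%


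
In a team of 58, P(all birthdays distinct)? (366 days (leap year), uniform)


P(all different) = Π(366-i)/366 for i=0..57
= (366/366)×(365/366)×...×(309/366)
= 0.008451

P ≈ 0.0085 ≈ 0.85%


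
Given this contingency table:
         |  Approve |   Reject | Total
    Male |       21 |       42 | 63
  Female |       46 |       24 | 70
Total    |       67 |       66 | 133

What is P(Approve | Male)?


P(Approve | Male) = 21/(21+42) = 21/63 = 1/3

P(Approve|Male) = 1/3 ≈ 33.33%


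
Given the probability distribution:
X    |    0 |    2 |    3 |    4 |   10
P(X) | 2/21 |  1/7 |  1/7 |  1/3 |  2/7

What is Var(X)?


E[X] = 103/21
E[X²] = 751/21
Var(X) = E[X²] - (E[X])² = 751/21 - 10609/441 = 5162/441

Var(X) = 5162/441 ≈ 11.7052


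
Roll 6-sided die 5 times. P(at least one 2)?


P(no 2)^5 = (5/6)^5 = 3125/7776
P(≥1) = 1 - 3125/7776 = 4651/7776

P = 4651/7776 ≈ 59.81%


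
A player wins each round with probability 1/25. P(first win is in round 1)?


Geometric: P(X=1) = (1-p)^(k-1)×p = (24/25)^0×1/25 = 1/25

P(X=1) = 1/25 ≈ 4.00%


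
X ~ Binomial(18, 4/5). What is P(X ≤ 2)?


P(X ≤ 2) = Σ P(X=i) for i=0..2
P(X=0) = 1/3814697265625
P(X=1) = 72/3814697265625
P(X=2) = 2448/3814697265625
Sum = 2521/3814697265625

P(X ≤ 2) = 2521/3814697265625 ≈ 0.00%


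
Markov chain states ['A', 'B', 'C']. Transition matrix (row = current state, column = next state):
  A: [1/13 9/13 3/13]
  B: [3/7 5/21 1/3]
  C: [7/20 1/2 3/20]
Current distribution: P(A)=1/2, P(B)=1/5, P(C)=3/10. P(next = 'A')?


P(next=A) = Σᵢ P(now=i)×P(i→A)
= 1/2×1/13 + 1/5×3/7 + 3/10×7/20
= 1/26 + 3/35 + 21/200 = 4171/18200

P = 4171/18200 ≈ 0.2292


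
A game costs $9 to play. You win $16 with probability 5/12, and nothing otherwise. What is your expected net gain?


E[gain] = (16-9)×5/12 + (-9)×7/12
= 35/12 - 21/4 = -7/3

Expected net gain = $-7/3 ≈ $-2.33


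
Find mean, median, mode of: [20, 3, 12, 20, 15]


Sorted: [3, 12, 15, 20, 20]
Mean = 70/5 = 14
Median = 15
Freq: {20: 2, 3: 1, 12: 1, 15: 1}
Mode: [20]

Mean=14, Median=15, Mode=20


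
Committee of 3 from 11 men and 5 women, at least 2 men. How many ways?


Count by #men:
  2M,1W: C(11,2)×C(5,1)=275
  3M,0W: C(11,3)×C(5,0)=165
Total = 440

440


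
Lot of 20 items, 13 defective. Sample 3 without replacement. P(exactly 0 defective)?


Hypergeometric: C(13,0)×C(7,3)/C(20,3)
= 1×35/1140 = 7/228

P(X=0) = 7/228 ≈ 3.07%


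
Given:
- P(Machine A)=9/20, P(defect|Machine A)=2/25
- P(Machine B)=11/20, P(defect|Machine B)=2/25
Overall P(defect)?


P(B) = Σ P(B|Aᵢ)×P(Aᵢ)
  2/25×9/20 = 9/250
  2/25×11/20 = 11/250
Sum = 2/25

P(defect) = 2/25 ≈ 8.00%


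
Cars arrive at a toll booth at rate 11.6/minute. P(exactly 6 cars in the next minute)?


Poisson(λ=11.6): P(X=6) = e^(-λ)×λ^k/k!
= e^(-11.6) × 11.6^6 / 6!
≈ 9.166087736e-06 × 2436396.32282 / 720 ≈ 0.031017

P(X=6) ≈ 0.031017 ≈ 3.10%


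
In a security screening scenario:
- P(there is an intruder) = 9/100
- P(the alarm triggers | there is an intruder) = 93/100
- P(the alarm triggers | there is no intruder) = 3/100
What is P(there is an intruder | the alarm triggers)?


Using Bayes' theorem:
P(A|B) = P(B|A)·P(A) / P(B)

P(the alarm triggers) = 93/100 × 9/100 + 3/100 × 91/100
= 837/10000 + 273/10000 = 111/1000

P(there is an intruder|the alarm triggers) = (837/10000) / (111/1000) = 279/370

P(there is an intruder|the alarm triggers) = 279/370 ≈ 75.41%


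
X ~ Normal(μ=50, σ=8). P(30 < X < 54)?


z₁=(30-50)/8=-2.5, z₂=(54-50)/8=0.5
P = Φ(0.5) - Φ(-2.5) = 0.691462 - 0.006210 = 0.685252 ≈ 0.6853

P(30 < X < 54) ≈ 0.6853


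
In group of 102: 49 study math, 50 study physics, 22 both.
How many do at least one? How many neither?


|A∪B| = 49+50-22 = 77
Neither = 102-77 = 25

At least one: 77; Neither: 25


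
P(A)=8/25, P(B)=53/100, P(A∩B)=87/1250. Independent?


P(A)×P(B) = 106/625
P(A∩B) = 87/1250
Not equal → NOT independent

No, not independent


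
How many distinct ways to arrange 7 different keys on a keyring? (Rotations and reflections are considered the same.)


Free circular arrangements: rotations and reflections both identified.
(n-1)!/2 = 6!/2 = 720/2 = 360

360


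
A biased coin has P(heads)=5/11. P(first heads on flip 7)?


Geometric: P(X=7) = (1-p)^(k-1)×p = (6/11)^6×5/11 = 233280/19487171

P(X=7) = 233280/19487171 ≈ 1.20%


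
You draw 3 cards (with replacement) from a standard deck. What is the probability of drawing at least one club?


P(not a club) = 39/52 = 3/4
P(none in 3 draws) = (3/4)^3 = 27/64
P(≥1 club) = 1 - 27/64 = 37/64

P = 37/64 ≈ 57.81%


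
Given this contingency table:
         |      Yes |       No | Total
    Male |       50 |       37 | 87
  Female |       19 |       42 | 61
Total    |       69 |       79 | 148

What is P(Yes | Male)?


P(Yes | Male) = 50/(50+37) = 50/87

P(Yes|Male) = 50/87 ≈ 57.47%


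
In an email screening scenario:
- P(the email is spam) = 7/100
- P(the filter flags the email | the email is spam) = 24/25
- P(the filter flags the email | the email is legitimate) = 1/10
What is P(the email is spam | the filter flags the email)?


Using Bayes' theorem:
P(A|B) = P(B|A)·P(A) / P(B)

P(the filter flags the email) = 24/25 × 7/100 + 1/10 × 93/100
= 42/625 + 93/1000 = 801/5000

P(the email is spam|the filter flags the email) = (42/625) / (801/5000) = 112/267

P(the email is spam|the filter flags the email) = 112/267 ≈ 41.95%


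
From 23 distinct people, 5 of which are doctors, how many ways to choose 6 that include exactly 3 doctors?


Choose 3 of the 5 doctors and 3 of the other 18 people:
C(5,3)×C(18,3) = 10×816 = 8160

8160


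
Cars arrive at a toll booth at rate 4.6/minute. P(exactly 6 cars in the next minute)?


Poisson(λ=4.6): P(X=6) = e^(-λ)×λ^k/k!
= e^(-4.6) × 4.6^6 / 6!
≈ 0.01005183574 × 9474.296896 / 720 ≈ 0.132270

P(X=6) ≈ 0.132270 ≈ 13.23%


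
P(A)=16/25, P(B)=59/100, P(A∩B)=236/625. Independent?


P(A)×P(B) = 236/625
P(A∩B) = 236/625
Equal ✓ → Independent

Yes, independent


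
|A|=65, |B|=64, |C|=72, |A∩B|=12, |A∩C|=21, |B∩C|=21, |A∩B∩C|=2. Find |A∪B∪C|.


|A∪B∪C| = 65+64+72-12-21-21+2 = 149

|A∪B∪C| = 149


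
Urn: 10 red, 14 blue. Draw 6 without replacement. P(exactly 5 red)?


Hypergeometric: C(10,5)×C(14,1)/C(24,6)
= 252×14/134596 = 126/4807

P(X=5) = 126/4807 ≈ 2.62%


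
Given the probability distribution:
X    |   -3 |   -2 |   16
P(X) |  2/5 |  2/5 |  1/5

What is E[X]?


E[X] = Σ x·P(X=x)
= (-3)×(2/5) + (-2)×(2/5) + (16)×(1/5)
= 6/5

E[X] = 6/5


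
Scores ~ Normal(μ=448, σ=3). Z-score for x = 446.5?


z = (x - μ)/σ = (446.5 - 448)/3 = -0.5

z = -0.5


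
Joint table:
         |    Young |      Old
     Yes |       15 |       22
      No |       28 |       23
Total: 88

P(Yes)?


P(Yes) = (15+22)/88 = 37/88

P(Yes) = 37/88 ≈ 42.05%


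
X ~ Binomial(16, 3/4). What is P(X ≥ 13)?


P(X ≥ 13) = Σ P(X=i) for i=13..16
P(X=13) = 55801305/268435456
P(X=14) = 71744535/536870912
P(X=15) = 14348907/268435456
P(X=16) = 43046721/4294967296
Sum = 1739406393/4294967296

P(X ≥ 13) = 1739406393/4294967296 ≈ 40.50%


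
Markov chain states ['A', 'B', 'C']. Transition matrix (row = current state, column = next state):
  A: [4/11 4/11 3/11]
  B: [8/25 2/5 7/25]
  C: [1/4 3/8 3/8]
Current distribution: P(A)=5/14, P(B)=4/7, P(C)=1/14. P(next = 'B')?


P(next=B) = Σᵢ P(now=i)×P(i→B)
= 5/14×4/11 + 4/7×2/5 + 1/14×3/8
= 10/77 + 8/35 + 3/112 = 339/880

P = 339/880 ≈ 0.3852


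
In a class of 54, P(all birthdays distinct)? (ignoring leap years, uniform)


P(all different) = Π(365-i)/365 for i=0..53
= (365/365)×(364/365)×...×(312/365)
= 0.016123

P ≈ 0.0161 ≈ 1.61%


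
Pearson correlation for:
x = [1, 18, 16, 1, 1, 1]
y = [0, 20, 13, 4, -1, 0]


n=6, Σx=38, Σy=36, Σxy=571, Σx²=584, Σy²=586
r = (6×571 - 38×36)/√((6×584 - 38²)(6×586 - 36²))
= 2058/√(2060×2220) = 2058/√4573200 ≈ 2058/2138.5042 ≈ 0.9624

r ≈ 0.9624


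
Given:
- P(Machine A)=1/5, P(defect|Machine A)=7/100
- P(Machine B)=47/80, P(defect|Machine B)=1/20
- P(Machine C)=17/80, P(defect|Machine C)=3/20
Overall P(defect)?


P(B) = Σ P(B|Aᵢ)×P(Aᵢ)
  7/100×1/5 = 7/500
  1/20×47/80 = 47/1600
  3/20×17/80 = 51/1600
Sum = 301/4000

P(defect) = 301/4000 ≈ 7.52%


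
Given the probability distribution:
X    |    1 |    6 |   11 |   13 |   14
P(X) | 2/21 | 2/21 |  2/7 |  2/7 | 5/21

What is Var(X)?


E[X] = 76/7
E[X²] = 2794/21
Var(X) = E[X²] - (E[X])² = 2794/21 - 5776/49 = 2230/147

Var(X) = 2230/147 ≈ 15.1701


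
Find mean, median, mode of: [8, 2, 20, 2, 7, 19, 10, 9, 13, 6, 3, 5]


Sorted: [2, 2, 3, 5, 6, 7, 8, 9, 10, 13, 19, 20]
Mean = 104/12 = 26/3
Median = 15/2
Freq: {8: 1, 2: 2, 20: 1, 7: 1, 19: 1, 10: 1, 9: 1, 13: 1, 6: 1, 3: 1, 5: 1}
Mode: [2]

Mean=26/3, Median=15/2, Mode=2


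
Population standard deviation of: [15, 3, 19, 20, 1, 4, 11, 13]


Mean = 86/8 = 43/4
  (15-43/4)²=289/16
  (3-43/4)²=961/16
  (19-43/4)²=1089/16
  (20-43/4)²=1369/16
  (1-43/4)²=1521/16
  (4-43/4)²=729/16
  (11-43/4)²=1/16
  (13-43/4)²=81/16
Σ(x-μ)² = 755/2
σ² = (755/2)/8 = 755/16

σ = √(755/16) ≈ 6.8693


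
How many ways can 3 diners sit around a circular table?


Circular arrangements of 3 distinct objects: fix one position to break rotational symmetry.
(n-1)! = 2! = 2

2
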